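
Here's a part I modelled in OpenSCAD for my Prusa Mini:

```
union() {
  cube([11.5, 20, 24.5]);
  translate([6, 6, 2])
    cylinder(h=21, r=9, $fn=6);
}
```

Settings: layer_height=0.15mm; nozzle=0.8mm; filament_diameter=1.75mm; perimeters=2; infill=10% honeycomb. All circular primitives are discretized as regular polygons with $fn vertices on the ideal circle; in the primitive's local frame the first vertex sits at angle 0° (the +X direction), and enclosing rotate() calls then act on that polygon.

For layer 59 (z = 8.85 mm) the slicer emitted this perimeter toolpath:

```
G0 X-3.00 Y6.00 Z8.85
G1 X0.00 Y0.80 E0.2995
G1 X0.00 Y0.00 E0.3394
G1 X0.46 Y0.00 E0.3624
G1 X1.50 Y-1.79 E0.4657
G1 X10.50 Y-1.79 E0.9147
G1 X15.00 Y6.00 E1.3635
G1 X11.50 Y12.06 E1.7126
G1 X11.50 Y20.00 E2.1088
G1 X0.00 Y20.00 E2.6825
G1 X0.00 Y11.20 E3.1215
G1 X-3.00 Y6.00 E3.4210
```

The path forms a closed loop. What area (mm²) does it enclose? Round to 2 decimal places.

284.77 mm²

Apply the shoelace formula to the sequence of (X, Y) vertices; enclosed area = 284.77 mm².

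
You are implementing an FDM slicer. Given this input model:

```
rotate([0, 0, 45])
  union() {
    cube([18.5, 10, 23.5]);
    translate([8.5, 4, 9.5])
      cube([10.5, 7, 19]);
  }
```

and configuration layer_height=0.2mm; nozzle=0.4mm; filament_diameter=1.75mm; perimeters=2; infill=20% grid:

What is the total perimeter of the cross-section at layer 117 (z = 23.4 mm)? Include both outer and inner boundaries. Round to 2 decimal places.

60.00 mm

At z = 23.4 mm: the cube is present — its section is the full 18.5×10 rectangle (perimeter 57.00 mm); the cube at (8.5, 4) (footprint 10.5×7) is included at this height (perimeter 35.00 mm); Merging all regions: the regions partially overlap (shared area 60.00 mm²), so the edge portions inside another operand are dropped and the merged outline is re-measured after clipping — boundary = 60.00 mm; (rotated 45° about Z; rotation is an isometry so areas/perimeters/island counts are preserved). Overall, the cross-section is a single solid region. Total boundary length (outer) = 60.00 mm.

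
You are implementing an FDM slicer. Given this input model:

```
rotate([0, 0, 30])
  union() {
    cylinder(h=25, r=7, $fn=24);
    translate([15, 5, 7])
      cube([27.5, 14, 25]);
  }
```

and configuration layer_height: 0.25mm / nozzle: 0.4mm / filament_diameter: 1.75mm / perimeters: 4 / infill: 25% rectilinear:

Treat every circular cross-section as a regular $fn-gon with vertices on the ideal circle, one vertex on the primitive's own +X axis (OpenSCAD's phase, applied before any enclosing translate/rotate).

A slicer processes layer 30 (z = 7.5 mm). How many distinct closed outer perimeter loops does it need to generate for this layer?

At z = 7.5 mm: the cylinder: section is a regular 24-gon, circumradius r=7; the 27.5×14 cube at (15, 5) contributes its full rectangle; Taking the union: the 2 present regions are separate (no shared area or edge), so areas and boundary lengths simply add and each stays a separate island — 2 connected regions; (whole slice rotated 30° about Z — lengths, areas and connectivity unchanged). The result has 2 disconnected regions.

2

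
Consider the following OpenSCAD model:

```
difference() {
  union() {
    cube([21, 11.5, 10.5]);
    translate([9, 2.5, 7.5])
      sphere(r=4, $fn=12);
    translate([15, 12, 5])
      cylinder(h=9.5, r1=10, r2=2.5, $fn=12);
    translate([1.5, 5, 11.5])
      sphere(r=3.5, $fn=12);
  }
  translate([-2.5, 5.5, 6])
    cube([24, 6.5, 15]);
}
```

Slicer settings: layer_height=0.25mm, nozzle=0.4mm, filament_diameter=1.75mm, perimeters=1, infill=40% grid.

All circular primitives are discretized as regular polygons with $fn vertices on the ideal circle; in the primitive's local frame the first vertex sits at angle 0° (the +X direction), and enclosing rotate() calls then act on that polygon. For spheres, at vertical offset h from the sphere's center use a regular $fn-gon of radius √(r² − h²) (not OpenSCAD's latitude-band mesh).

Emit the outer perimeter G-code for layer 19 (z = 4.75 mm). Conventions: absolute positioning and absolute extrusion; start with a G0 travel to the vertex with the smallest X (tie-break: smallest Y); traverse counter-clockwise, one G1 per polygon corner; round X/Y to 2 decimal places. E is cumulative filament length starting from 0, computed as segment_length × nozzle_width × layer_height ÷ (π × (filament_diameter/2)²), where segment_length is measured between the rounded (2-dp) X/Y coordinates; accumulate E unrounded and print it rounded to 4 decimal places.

At z = 4.75 mm: the cube (footprint 21×11.5) is included at this height; the r=4 sphere at (9, 2.5) slices to a regular 12-gon of circumradius 2.905 (√(r²−h²) with h=2.75 from center); the cone at (15, 12) is absent (z outside [5, 14.5]); the sphere at (1.5, 5) is absent (|z−center|=6.750 > r=3.5); Merging all regions: the regions partially overlap (shared area 24.70 mm²), so overlapping operands fuse into one piece — 1 connected region; the cube at (-2.5, 5.5) does not reach this height (z outside [6, 21]); After the difference (first − rest): none of the subtracted shapes is present at this height, so that combined region is unchanged — 1 connected region. The outline is a single polygon with 9 vertices. Extrusion per mm of travel: 0.4 × 0.25 / (π × 0.875²) = 0.041575. Accumulating E over each segment gives final E = 2.7071.

G0 X0.00 Y0.00 Z4.75
G1 X7.53 Y0.00 E0.3131
G1 X7.55 Y-0.02 E0.3142
G1 X9.00 Y-0.40 E0.3766
G1 X10.45 Y-0.02 E0.4389
G1 X10.47 Y0.00 E0.4401
G1 X21.00 Y0.00 E0.8778
G1 X21.00 Y11.50 E1.3560
G1 X0.00 Y11.50 E2.2290
G1 X0.00 Y0.00 E2.7071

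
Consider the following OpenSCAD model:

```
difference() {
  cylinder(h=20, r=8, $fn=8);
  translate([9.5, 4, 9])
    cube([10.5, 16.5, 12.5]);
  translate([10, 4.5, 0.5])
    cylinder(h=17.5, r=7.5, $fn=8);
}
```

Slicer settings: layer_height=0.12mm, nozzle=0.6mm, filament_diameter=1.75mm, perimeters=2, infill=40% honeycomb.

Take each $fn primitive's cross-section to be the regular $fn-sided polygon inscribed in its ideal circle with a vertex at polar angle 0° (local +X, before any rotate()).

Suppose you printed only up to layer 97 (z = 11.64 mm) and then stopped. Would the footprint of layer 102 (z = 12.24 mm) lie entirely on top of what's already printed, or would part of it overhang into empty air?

Compare the two slices. At z = 11.64: the r=8 cylinder gives a regular 8-gon of circumradius 8 (constant along its height) (area = (8/2)·8.000²·sin(360°/8) = 181.02 mm²); the cube at (9.5, 4) is present — its section is the full 10.5×16.5 rectangle (area 173.25 mm²); the cylinder at (10, 4.5): section is a regular 8-gon, circumradius r=7.5 (area = (8/2)·7.500²·sin(360°/8) = 159.10 mm²); Taking the first minus the rest: starting from the r=8 cylinder (181.02 mm²), the 10.5×16.5 cube at (9.5, 4) misses the remaining region (no effect); the r=7.5 cylinder at (10, 4.5) partially overlaps it — only the 25.50 mm² overlap (of its 159.10 mm²) is removed, clipping the outline — area = 155.52 mm². At z = 12.24: the r=8 cylinder contributes a regular 8-gon of circumradius 8 (area = (8/2)·8.000²·sin(360°/8) = 181.02 mm²); the cube at (9.5, 4) (footprint 10.5×16.5) is included at this height (area 173.25 mm²); the r=7.5 cylinder at (10, 4.5) contributes a regular 8-gon of circumradius 7.5 (area = (8/2)·7.500²·sin(360°/8) = 159.10 mm²); Taking the first minus the rest: starting from the r=8 cylinder (181.02 mm²), the 10.5×16.5 cube at (9.5, 4) misses the remaining region (no effect); the r=7.5 cylinder at (10, 4.5) partially overlaps it — only the 25.50 mm² overlap (of its 159.10 mm²) is removed, clipping the outline — area = 155.52 mm². Checking containment: the cross-section at z = 12.24 is a subset of the cross-section at z = 11.64.

entirely on top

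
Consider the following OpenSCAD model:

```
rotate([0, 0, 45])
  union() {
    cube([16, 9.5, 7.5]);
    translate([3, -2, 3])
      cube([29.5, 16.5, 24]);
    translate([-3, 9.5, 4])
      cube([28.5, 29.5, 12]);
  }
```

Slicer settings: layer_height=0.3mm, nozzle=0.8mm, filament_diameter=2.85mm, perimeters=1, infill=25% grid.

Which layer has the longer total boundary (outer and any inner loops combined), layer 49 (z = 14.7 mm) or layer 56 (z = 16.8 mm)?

layer 49 (z = 14.7 mm)

Layer 49 (z = 14.7): the cube does not reach this height (z outside [0, 7.5]); the cube at (3, -2) (footprint 29.5×16.5) is included at this height (perimeter 92.00 mm); the cube at (-3, 9.5) (footprint 28.5×29.5) is included at this height (perimeter 116.00 mm); Taking the union: the regions partially overlap (shared area 112.50 mm²), so the edge portions inside another operand are dropped and the merged outline is re-measured after clipping — boundary = 153.00 mm; (whole slice rotated 45° about Z — lengths, areas and connectivity unchanged). So its perimeter = 153.00 mm. Layer 56 (z = 16.8): the cube is not intersected at this z (z outside [0, 7.5]); the 29.5×16.5 cube at (3, -2) contributes its full rectangle (perimeter 92.00 mm); the cube at (-3, 9.5) does not reach this height (z outside [4, 16]); Taking the union: only the 29.5×16.5 cube at (3, -2) is present, so the union is just that shape — boundary = 92.00 mm; (whole slice rotated 45° about Z — lengths, areas and connectivity unchanged). So its perimeter = 92.00 mm. Layer 49 is larger (153.00 vs 92.00 mm).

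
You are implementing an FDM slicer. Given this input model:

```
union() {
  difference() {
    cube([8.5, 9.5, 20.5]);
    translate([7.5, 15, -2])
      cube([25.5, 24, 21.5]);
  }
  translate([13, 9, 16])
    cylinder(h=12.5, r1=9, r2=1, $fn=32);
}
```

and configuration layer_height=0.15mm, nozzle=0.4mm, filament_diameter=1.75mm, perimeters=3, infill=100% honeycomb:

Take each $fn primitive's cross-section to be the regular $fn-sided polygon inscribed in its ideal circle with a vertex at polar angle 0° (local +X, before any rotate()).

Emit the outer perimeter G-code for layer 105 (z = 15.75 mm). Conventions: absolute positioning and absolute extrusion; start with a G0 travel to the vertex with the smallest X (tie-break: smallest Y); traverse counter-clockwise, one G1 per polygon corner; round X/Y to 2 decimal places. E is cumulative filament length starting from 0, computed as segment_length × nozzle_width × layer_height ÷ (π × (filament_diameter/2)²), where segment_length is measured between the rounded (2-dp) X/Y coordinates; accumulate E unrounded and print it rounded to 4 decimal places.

G0 X0.00 Y0.00 Z15.75
G1 X8.50 Y0.00 E0.2120
G1 X8.50 Y9.50 E0.4490
G1 X0.00 Y9.50 E0.6610
G1 X0.00 Y0.00 E0.8980

At z = 15.75 mm: the cube is present — its section is the full 8.5×9.5 rectangle; the 25.5×24 cube at (7.5, 15) contributes its full rectangle; Taking the first minus the rest: starting from the 8.5×9.5 cube, the 25.5×24 cube at (7.5, 15) misses the remaining region (no effect) — 1 connected region; the cone at (13, 9) is not intersected at this z (z outside [16, 28.5]); Taking the union: only that combined region is present, so the union is just that shape — 1 connected region. The outline is a single polygon with 4 vertices. Extrusion per mm of travel: 0.4 × 0.15 / (π × 0.875²) = 0.024945. Accumulating E over each segment gives final E = 0.8980.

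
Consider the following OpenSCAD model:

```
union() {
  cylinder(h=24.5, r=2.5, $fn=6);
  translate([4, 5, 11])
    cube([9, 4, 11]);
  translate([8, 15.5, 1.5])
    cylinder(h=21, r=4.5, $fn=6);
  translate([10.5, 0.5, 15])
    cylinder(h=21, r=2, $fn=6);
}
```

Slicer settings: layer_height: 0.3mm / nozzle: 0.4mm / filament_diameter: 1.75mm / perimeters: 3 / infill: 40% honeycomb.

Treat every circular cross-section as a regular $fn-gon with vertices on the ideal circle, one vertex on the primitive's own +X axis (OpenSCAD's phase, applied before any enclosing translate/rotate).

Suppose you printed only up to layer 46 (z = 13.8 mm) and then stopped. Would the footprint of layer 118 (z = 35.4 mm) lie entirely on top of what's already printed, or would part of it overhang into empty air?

Compare the two slices. At z = 13.8: the cylinder: section is a regular 6-gon, circumradius r=2.5 (area = (6/2)·2.500²·sin(360°/6) = 16.24 mm²); the cube at (4, 5) (footprint 9×4) is included at this height (area 36.00 mm²); the cylinder at (8, 15.5): section is a regular 6-gon, circumradius r=4.5 (area = (6/2)·4.500²·sin(360°/6) = 52.61 mm²); the cylinder at (10.5, 0.5) is not intersected at this z (z outside [15, 36]); Combining (union): the 3 present regions are separate (no shared area or edge), so areas and boundary lengths simply add and each stays a separate island — area = 104.85 mm². At z = 35.4: the cylinder is not intersected at this z (z outside [0, 24.5]); the cube at (4, 5) is absent (z outside [11, 22]); the cylinder at (8, 15.5) is not intersected at this z (z outside [1.5, 22.5]); the cylinder at (10.5, 0.5): section is a regular 6-gon, circumradius r=2 (area = (6/2)·2.000²·sin(360°/6) = 10.39 mm²); Merging all regions: only the r=2 cylinder at (10.5, 0.5) is present, so the union is just that shape — area = 10.39 mm². Checking containment: at z = 35.4 the cross-section extends beyond the z = 13.8 cross-section by about 10.39 mm².

part overhangs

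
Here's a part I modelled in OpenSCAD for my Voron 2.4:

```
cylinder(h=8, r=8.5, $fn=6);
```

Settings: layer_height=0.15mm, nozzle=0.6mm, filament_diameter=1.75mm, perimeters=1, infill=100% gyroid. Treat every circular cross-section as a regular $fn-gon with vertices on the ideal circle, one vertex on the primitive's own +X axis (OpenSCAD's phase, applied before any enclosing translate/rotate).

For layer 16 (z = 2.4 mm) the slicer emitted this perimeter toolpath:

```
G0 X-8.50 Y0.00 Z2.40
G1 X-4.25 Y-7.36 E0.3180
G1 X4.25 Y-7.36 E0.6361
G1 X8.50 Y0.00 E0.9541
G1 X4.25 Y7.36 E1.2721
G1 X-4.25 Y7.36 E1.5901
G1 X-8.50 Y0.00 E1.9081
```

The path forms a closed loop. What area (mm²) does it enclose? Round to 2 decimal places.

Apply the shoelace formula to the sequence of (X, Y) vertices; enclosed area = 187.68 mm².

187.68 mm²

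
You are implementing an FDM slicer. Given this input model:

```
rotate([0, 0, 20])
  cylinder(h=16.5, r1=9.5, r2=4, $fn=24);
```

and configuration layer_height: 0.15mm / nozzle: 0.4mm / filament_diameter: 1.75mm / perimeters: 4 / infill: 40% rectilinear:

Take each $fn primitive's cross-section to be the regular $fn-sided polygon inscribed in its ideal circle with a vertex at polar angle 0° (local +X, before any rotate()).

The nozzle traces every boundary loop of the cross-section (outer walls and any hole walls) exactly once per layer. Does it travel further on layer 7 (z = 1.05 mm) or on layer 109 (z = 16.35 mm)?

Layer 7 (z = 1.05): the cone (r1=9.5→r2=4) has section circumradius 9.150 here — a regular 24-gon (perimeter = 2·24·9.150·sin(180°/24) = 57.33 mm); (rotated 20° about Z; rotation is an isometry so areas/perimeters/island counts are preserved). So its perimeter = 57.33 mm. Layer 109 (z = 16.35): the cone contributes a regular 24-gon of circumradius 4.050 (interpolated between r1=9.5 and r2=4 at t=0.991) (perimeter = 2·24·4.050·sin(180°/24) = 25.37 mm); (whole slice rotated 20° about Z — lengths, areas and connectivity unchanged). So its perimeter = 25.37 mm. Layer 7 is larger (57.33 vs 25.37 mm).

layer 7 (z = 1.05 mm)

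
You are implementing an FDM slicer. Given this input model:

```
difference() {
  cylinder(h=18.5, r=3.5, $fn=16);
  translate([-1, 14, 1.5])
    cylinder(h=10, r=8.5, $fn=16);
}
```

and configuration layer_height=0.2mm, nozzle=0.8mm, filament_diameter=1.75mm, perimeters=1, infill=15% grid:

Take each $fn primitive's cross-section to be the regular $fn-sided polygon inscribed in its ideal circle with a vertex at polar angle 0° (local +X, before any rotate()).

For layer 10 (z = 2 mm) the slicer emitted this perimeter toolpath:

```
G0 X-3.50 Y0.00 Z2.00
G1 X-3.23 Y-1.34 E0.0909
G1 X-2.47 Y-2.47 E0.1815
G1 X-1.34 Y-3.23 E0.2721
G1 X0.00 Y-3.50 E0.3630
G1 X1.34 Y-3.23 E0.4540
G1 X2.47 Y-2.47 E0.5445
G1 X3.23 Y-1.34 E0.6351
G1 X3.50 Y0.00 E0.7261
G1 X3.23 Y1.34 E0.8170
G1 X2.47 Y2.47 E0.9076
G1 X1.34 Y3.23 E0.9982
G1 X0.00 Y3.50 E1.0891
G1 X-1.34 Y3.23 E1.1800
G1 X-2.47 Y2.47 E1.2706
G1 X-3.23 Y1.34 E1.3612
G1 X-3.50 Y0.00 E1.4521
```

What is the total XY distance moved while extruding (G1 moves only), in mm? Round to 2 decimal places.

Sum the Euclidean lengths of each G1 segment: total = 21.83 mm.

21.83 mm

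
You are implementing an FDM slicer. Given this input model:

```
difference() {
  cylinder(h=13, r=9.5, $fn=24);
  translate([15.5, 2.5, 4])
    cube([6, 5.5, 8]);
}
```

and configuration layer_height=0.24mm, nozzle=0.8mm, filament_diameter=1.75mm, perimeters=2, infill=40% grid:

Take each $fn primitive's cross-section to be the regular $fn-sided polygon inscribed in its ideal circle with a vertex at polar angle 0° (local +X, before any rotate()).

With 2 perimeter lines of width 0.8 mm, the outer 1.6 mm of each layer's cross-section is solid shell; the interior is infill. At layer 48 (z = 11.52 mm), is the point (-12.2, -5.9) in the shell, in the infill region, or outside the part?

outside

At z = 11.52 mm: the r=9.5 cylinder contributes a regular 24-gon of circumradius 9.5; the cube at (15.5, 2.5) (footprint 6×5.5) is included at this height; Subtracting the remaining from the first: starting from the r=9.5 cylinder, the 6×5.5 cube at (15.5, 2.5) misses the remaining region (no effect) — 1 connected region. Overall, the cross-section is a single solid region. The nearest boundary edge runs (-8.23, -4.75)→(-9.18, -2.46); distance from the point to it = 4.11 mm. The point is not inside any of the regions above, so it lies outside the cross-section (4.11 mm from the nearest boundary).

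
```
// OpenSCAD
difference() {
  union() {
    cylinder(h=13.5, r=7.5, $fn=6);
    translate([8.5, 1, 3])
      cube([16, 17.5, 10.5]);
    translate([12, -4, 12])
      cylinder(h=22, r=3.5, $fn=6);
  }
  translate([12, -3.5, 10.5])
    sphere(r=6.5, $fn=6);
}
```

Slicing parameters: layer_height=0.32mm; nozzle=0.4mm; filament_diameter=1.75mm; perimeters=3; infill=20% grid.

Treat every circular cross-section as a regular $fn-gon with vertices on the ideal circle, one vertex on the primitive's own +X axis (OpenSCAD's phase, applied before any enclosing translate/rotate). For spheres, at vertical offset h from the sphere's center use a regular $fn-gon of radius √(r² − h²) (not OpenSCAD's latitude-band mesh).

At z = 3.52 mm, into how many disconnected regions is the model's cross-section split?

2

At z = 3.52 mm: the r=7.5 cylinder contributes a regular 6-gon of circumradius 7.5; the cube at (8.5, 1) (footprint 16×17.5) is included at this height; the cylinder at (12, -4) is absent (z outside [12, 34]); Taking the union: the 2 present regions are separate (no shared area or edge), so areas and boundary lengths simply add and each stays a separate island — 2 connected regions; the sphere at (12, -3.5) is absent (|z−center|=6.980 > r=6.5); Subtracting the remaining from the first: none of the subtracted shapes is present at this height, so the result so far is unchanged — 2 connected regions. The result has 2 disconnected regions.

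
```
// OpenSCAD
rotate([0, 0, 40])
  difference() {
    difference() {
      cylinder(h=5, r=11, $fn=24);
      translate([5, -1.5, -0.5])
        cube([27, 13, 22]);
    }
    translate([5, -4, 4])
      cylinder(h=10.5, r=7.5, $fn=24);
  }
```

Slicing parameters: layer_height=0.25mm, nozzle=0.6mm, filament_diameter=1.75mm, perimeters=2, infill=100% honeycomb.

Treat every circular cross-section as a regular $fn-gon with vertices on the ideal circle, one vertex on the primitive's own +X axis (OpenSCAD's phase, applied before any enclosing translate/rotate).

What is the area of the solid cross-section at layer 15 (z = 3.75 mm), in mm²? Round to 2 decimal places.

325.70 mm²

At z = 3.75 mm: the r=11 cylinder gives a regular 24-gon of circumradius 11 (constant along its height) (area = (24/2)·11.000²·sin(360°/24) = 375.81 mm²); the cube at (5, -1.5) (footprint 27×13) is included at this height (area 351.00 mm²); Taking the first minus the rest: starting from the r=11 cylinder (375.81 mm²), the 27×13 cube at (5, -1.5) partially overlaps it — only the 50.10 mm² overlap (of its 351.00 mm²) is removed, clipping the outline — area = 325.70 mm²; the cylinder at (5, -4) is absent (z outside [4, 14.5]); Taking the first minus the rest: none of the subtracted shapes is present at this height, so that combined region is unchanged — area = 325.70 mm²; (whole slice rotated 40° about Z — lengths, areas and connectivity unchanged). Overall, the cross-section is a single solid region. Net area = 325.70 mm².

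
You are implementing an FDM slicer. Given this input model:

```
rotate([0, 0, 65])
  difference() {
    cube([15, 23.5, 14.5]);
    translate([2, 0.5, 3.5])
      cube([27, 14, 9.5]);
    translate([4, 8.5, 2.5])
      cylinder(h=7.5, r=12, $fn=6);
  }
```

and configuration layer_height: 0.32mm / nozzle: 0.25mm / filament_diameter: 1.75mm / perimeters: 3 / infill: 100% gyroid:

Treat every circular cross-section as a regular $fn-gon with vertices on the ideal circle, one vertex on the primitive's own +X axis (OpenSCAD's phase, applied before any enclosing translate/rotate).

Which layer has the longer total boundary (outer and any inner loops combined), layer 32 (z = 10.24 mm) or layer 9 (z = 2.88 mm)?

layer 32 (z = 10.24 mm)

Layer 32 (z = 10.24): the cube is present — its section is the full 15×23.5 rectangle (perimeter 77.00 mm); the cube at (2, 0.5) (footprint 27×14) is included at this height (perimeter 82.00 mm); the cylinder at (4, 8.5) is absent (z outside [2.5, 10]); After the difference (first − rest): starting from the 15×23.5 cube, the 27×14 cube at (2, 0.5) partially overlaps it — only the 182.00 mm² overlap (of its 378.00 mm²) is removed, clipping the outline — boundary = 103.00 mm; (rotated 65° about Z; rotation is an isometry so areas/perimeters/island counts are preserved). So its perimeter = 103.00 mm. Layer 9 (z = 2.88): the cube is present — its section is the full 15×23.5 rectangle (perimeter 77.00 mm); the cube at (2, 0.5) is absent (z outside [3.5, 13]); the r=12 cylinder at (4, 8.5) gives a regular 6-gon of circumradius 12 (constant along its height) (perimeter = 2·6·12.000·sin(180°/6) = 72.00 mm); Taking the first minus the rest: starting from the 15×23.5 cube, the r=12 cylinder at (4, 8.5) partially overlaps it — only the 248.51 mm² overlap (of its 374.12 mm²) is removed, clipping the outline — boundary = 71.37 mm; (whole slice rotated 65° about Z — lengths, areas and connectivity unchanged). So its perimeter = 71.37 mm. Layer 32 is larger (103.00 vs 71.37 mm).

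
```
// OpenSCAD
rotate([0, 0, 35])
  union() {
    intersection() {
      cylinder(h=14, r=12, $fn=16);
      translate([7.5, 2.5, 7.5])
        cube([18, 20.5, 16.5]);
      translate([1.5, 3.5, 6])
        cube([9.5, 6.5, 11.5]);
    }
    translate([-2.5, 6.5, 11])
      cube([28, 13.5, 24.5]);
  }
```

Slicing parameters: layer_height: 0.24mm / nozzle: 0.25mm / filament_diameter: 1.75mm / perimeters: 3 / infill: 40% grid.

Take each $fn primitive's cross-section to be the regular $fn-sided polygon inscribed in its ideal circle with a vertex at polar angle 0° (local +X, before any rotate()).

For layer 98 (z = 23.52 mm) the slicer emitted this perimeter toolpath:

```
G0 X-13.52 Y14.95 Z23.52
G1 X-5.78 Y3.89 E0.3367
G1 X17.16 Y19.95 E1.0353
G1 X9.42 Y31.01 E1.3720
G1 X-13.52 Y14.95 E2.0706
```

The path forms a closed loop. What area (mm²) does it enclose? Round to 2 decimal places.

378.02 mm²

Apply the shoelace formula to the sequence of (X, Y) vertices; enclosed area = 378.02 mm².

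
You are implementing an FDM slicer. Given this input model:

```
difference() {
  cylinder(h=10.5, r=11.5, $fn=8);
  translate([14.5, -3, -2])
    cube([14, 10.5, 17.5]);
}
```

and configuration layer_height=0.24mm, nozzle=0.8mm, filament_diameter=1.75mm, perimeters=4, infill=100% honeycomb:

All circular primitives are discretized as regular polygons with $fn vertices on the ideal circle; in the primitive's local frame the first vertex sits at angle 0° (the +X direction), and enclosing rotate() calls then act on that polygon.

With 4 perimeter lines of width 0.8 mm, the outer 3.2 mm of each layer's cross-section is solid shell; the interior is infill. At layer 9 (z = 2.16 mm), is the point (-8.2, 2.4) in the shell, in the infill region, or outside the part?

At z = 2.16 mm: the r=11.5 cylinder gives a regular 8-gon of circumradius 11.5 (constant along its height); the cube at (14.5, -3) (footprint 14×10.5) is included at this height; Taking the first minus the rest: starting from the r=11.5 cylinder, the 14×10.5 cube at (14.5, -3) misses the remaining region (no effect) — 1 connected region. Overall, the cross-section is a single solid region. The nearest boundary edge runs (-11.50, 0.00)→(-8.13, 8.13); distance from the point to it = 2.13 mm. The point is inside the cross-section, 2.13 mm from the nearest boundary — within the 3.2 mm shell band (4 × 0.8).

shell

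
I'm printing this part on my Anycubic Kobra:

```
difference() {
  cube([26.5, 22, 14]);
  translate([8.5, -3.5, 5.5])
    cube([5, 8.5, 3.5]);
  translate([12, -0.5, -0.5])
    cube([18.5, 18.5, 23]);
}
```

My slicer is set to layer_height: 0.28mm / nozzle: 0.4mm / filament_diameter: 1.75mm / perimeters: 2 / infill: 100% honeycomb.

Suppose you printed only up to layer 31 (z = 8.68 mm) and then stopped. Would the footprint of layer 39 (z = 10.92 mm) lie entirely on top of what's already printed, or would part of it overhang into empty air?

Compare the two slices. At z = 8.68: the cube (footprint 26.5×22) is included at this height (area 583.00 mm²); the cube at (8.5, -3.5) (footprint 5×8.5) is included at this height (area 42.50 mm²); the cube at (12, -0.5) is present — its section is the full 18.5×18.5 rectangle (area 342.25 mm²); Taking the first minus the rest: starting from the 26.5×22 cube (583.00 mm²), the 5×8.5 cube at (8.5, -3.5) partially overlaps it — only the 25.00 mm² overlap (of its 42.50 mm²) is removed, clipping the outline; the 18.5×18.5 cube at (12, -0.5) partially overlaps it — only the 253.50 mm² overlap (of its 342.25 mm²) is removed, clipping the outline — area = 304.50 mm². At z = 10.92: the cube is present — its section is the full 26.5×22 rectangle (area 583.00 mm²); the cube at (8.5, -3.5) does not reach this height (z outside [5.5, 9]); the cube at (12, -0.5) (footprint 18.5×18.5) is included at this height (area 342.25 mm²); After the difference (first − rest): starting from the 26.5×22 cube (583.00 mm²), the 18.5×18.5 cube at (12, -0.5) partially overlaps it — only the 261.00 mm² overlap (of its 342.25 mm²) is removed, clipping the outline — area = 322.00 mm². Checking containment: at z = 10.92 the cross-section extends beyond the z = 8.68 cross-section by about 17.50 mm².

part overhangs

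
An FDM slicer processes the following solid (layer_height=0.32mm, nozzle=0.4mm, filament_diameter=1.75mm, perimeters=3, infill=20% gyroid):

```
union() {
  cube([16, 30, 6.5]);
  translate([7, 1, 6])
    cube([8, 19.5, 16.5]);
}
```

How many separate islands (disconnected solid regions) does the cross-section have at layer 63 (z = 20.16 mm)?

1

At z = 20.16 mm: the cube is absent (z outside [0, 6.5]); the cube at (7, 1) (footprint 8×19.5) is included at this height; Merging all regions: only the 8×19.5 cube at (7, 1) is present, so the union is just that shape — 1 connected region. Overall, the cross-section is a single solid region. Island count = 1.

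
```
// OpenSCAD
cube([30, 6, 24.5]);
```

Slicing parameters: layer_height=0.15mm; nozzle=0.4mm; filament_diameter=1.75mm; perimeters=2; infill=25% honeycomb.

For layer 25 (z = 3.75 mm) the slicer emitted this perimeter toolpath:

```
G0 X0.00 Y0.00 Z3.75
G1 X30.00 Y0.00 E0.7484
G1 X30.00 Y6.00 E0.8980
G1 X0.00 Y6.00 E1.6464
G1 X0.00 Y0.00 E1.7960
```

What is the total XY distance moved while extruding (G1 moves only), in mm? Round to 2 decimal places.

72.00 mm

Sum the Euclidean lengths of each G1 segment: total = 72.00 mm.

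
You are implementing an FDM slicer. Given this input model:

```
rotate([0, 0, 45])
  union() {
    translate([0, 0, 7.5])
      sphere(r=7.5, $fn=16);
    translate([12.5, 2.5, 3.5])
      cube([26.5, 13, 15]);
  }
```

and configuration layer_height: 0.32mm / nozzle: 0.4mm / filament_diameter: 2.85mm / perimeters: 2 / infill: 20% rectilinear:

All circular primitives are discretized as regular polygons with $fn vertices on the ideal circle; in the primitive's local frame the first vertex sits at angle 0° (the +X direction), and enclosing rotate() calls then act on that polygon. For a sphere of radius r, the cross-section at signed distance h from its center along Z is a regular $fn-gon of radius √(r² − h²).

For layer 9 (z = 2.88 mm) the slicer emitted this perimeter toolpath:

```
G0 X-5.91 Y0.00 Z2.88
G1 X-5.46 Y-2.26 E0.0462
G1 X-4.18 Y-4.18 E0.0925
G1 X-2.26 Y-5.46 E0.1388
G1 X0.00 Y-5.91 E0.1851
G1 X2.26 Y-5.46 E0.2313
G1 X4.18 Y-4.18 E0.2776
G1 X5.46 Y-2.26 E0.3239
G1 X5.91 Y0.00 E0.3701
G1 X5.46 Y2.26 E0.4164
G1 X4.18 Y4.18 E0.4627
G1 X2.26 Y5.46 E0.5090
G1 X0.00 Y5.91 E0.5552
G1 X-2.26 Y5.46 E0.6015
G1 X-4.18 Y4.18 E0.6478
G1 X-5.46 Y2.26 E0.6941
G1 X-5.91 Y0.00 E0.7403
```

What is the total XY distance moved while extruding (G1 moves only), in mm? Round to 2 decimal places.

36.90 mm

Sum the Euclidean lengths of each G1 segment: total = 36.90 mm.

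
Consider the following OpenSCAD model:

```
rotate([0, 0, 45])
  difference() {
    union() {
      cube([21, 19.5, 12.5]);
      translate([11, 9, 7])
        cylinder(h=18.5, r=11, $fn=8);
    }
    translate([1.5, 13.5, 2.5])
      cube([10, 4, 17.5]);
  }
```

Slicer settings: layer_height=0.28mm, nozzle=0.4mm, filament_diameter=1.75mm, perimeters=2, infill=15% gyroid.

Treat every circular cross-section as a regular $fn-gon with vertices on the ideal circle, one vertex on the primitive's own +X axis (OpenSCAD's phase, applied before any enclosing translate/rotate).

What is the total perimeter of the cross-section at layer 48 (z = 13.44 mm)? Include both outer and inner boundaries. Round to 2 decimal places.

At z = 13.44 mm: the cube is not intersected at this z (z outside [0, 12.5]); the r=11 cylinder at (11, 9) contributes a regular 8-gon of circumradius 11 (perimeter = 2·8·11.000·sin(180°/8) = 67.35 mm); Combining (union): only the r=11 cylinder at (11, 9) is present, so the union is just that shape — boundary = 67.35 mm; the 10×4 cube at (1.5, 13.5) contributes its full rectangle (perimeter 28.00 mm); After the difference (first − rest): starting from the result so far, the 10×4 cube at (1.5, 13.5) partially overlaps it — only the 34.71 mm² overlap (of its 40.00 mm²) is removed, clipping the outline — boundary = 82.09 mm; (whole slice rotated 45° about Z — lengths, areas and connectivity unchanged). Overall, the cross-section is a single solid region. Total boundary length (outer) = 82.09 mm.

82.09 mm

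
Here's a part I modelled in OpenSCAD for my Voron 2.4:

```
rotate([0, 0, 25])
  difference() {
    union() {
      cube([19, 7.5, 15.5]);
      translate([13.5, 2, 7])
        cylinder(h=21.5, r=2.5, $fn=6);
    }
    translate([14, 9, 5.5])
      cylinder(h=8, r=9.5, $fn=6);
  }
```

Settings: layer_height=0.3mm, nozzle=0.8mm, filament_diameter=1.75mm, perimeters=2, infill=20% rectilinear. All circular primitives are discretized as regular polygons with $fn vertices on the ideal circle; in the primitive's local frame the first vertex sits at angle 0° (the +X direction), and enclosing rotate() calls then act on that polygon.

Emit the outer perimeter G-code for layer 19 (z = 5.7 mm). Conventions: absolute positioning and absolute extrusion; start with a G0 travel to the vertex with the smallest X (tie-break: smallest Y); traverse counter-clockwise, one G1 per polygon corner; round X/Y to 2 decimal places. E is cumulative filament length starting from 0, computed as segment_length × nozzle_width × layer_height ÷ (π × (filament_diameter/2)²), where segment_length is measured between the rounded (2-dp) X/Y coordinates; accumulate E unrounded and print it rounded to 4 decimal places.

At z = 5.7 mm: the cube (footprint 19×7.5) is included at this height; the cylinder at (13.5, 2) is not intersected at this z (z outside [7, 28.5]); Merging all regions: only the 19×7.5 cube is present, so the union is just that shape — 1 connected region; the r=9.5 cylinder at (14, 9) gives a regular 6-gon of circumradius 9.5 (constant along its height); After the difference (first − rest): starting from that combined region, the r=9.5 cylinder at (14, 9) partially overlaps it — only the 78.60 mm² overlap (of its 234.48 mm²) is removed, clipping the outline — 1 connected region; (rotated 25° about Z; rotation is an isometry so areas/perimeters/island counts are preserved). The outline is a single polygon with 7 vertices. Extrusion per mm of travel: 0.8 × 0.3 / (π × 0.875²) = 0.099780. Accumulating E over each segment gives final E = 5.0734.

G0 X-3.17 Y6.80 Z5.70
G1 X0.00 Y0.00 E0.7486
G1 X17.22 Y8.03 E2.6445
G1 X16.71 Y9.12 E2.7645
G1 X16.67 Y8.62 E2.8146
G1 X8.06 Y4.61 E3.7623
G1 X1.69 Y9.07 E4.5382
G1 X-3.17 Y6.80 E5.0734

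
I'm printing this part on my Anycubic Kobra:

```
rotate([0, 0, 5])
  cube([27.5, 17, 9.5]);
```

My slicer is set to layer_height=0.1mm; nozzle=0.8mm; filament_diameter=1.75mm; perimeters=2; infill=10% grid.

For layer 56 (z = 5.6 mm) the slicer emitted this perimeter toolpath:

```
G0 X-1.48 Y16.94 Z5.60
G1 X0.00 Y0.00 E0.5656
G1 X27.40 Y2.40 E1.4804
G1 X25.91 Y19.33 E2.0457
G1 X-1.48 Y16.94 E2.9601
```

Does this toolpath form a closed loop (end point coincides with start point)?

Start point (G0): (-1.48, 16.94). End point (last G1): the path returns to the start — closed.

yes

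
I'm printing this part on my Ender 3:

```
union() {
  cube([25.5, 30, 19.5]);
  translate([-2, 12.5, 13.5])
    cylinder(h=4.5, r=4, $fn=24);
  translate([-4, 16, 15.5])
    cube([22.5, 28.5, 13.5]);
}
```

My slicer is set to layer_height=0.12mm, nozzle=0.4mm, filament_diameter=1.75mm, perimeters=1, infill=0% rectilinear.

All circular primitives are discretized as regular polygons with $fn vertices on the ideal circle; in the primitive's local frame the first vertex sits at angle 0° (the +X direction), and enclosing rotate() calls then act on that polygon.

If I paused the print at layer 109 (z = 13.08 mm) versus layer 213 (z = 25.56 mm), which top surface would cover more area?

Layer 109 (z = 13.08): the 25.5×30 cube contributes its full rectangle (area 765.00 mm²); the cylinder at (-2, 12.5) does not reach this height (z outside [13.5, 18]); the cube at (-4, 16) is absent (z outside [15.5, 29]); Combining (union): only the 25.5×30 cube is present, so the union is just that shape — area = 765.00 mm². So its area = 765.00 mm². Layer 213 (z = 25.56): the cube is absent (z outside [0, 19.5]); the cylinder at (-2, 12.5) does not reach this height (z outside [13.5, 18]); the 22.5×28.5 cube at (-4, 16) contributes its full rectangle (area 641.25 mm²); Merging all regions: only the 22.5×28.5 cube at (-4, 16) is present, so the union is just that shape — area = 641.25 mm². So its area = 641.25 mm². Layer 109 is larger (765.00 vs 641.25 mm²).

layer 109 (z = 13.08 mm)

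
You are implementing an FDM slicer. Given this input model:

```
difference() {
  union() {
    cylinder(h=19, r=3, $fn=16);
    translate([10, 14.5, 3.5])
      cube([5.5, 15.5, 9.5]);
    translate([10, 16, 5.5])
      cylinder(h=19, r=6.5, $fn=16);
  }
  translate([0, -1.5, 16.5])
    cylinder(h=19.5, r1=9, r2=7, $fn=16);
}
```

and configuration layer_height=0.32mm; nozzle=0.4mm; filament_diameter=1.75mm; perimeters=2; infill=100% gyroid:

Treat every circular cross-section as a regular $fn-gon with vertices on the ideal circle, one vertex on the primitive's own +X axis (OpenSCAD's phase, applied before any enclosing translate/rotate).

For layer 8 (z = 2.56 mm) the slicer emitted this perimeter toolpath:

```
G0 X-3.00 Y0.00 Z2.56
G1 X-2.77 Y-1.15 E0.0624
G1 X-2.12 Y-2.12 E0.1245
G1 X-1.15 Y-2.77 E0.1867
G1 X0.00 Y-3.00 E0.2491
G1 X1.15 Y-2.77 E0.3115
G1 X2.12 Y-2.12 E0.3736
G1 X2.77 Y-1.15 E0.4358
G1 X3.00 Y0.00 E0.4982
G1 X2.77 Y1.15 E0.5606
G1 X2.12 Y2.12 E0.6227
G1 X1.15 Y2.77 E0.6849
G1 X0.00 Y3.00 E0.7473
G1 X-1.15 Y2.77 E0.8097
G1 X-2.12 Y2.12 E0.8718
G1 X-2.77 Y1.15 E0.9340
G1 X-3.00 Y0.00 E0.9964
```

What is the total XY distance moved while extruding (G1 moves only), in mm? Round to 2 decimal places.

Sum the Euclidean lengths of each G1 segment: total = 18.72 mm.

18.72 mm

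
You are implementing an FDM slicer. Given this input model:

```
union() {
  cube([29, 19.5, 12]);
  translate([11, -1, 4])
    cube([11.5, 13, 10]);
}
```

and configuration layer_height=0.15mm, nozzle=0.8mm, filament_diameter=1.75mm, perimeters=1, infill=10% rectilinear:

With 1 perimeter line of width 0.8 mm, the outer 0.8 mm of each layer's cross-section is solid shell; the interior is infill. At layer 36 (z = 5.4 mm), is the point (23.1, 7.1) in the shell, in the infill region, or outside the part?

infill

At z = 5.4 mm: the cube (footprint 29×19.5) is included at this height; the cube at (11, -1) is present — its section is the full 11.5×13 rectangle; Combining (union): the regions partially overlap (shared area 138.00 mm²), so overlapping operands fuse into one piece — 1 connected region. Overall, the cross-section is a single solid region. The nearest boundary edge runs (29.00, 19.50)→(29.00, 0.00); distance from the point to it = 5.90 mm. The point is inside the cross-section and 5.90 mm from the nearest boundary — more than the 0.8 mm shell width (1 × 0.8), so it's in the infill interior.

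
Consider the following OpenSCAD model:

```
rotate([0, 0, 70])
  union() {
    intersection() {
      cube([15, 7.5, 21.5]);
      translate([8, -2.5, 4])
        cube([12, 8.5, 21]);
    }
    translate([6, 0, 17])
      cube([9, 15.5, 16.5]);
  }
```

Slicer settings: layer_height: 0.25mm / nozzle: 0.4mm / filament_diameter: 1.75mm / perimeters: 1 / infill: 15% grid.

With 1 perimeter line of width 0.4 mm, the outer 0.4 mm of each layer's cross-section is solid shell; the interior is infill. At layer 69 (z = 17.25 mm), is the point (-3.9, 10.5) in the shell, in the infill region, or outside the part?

infill

At z = 17.25 mm: the cube (footprint 15×7.5) is included at this height; the 12×8.5 cube at (8, -2.5) contributes its full rectangle; After intersecting: the 12×8.5 cube at (8, -2.5) partially overlaps the 15×7.5 cube; clipping to the common part keeps 42.00 mm² — 1 connected region; the cube at (6, 0) is present — its section is the full 9×15.5 rectangle; Merging all regions: that combined region lies entirely inside the 9×15.5 cube at (6, 0), so the union is just the 9×15.5 cube at (6, 0) — 1 connected region; (rotated 70° about Z; rotation is an isometry so areas/perimeters/island counts are preserved). Overall, the cross-section is a single solid region. Undo the 70° rotation: the query point maps to (8.533, 7.256) in the un-rotated model frame. The nearest boundary edge runs (6.00, 0.00)→(6.00, 15.50); distance from the point to it = 2.53 mm. The point is inside the cross-section and 2.53 mm from the nearest boundary — more than the 0.4 mm shell width (1 × 0.4), so it's in the infill interior.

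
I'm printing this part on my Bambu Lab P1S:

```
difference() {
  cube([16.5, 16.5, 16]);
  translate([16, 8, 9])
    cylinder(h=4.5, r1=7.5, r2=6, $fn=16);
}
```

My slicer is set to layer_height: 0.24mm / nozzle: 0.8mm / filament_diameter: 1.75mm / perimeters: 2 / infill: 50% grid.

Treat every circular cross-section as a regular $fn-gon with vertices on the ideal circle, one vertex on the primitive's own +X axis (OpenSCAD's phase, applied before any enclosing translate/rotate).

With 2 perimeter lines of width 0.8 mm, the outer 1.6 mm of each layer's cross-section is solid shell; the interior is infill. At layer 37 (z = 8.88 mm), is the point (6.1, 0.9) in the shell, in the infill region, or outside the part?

shell

At z = 8.88 mm: the 16.5×16.5 cube contributes its full rectangle; the cone at (16, 8) is absent (z outside [9, 13.5]); After the difference (first − rest): none of the subtracted shapes is present at this height, so the 16.5×16.5 cube is unchanged — 1 connected region. Overall, the cross-section is a single solid region. The nearest boundary edge runs (0.00, 0.00)→(16.50, 0.00); distance from the point to it = 0.90 mm. The point is inside the cross-section, 0.90 mm from the nearest boundary — within the 1.6 mm shell band (2 × 0.8).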